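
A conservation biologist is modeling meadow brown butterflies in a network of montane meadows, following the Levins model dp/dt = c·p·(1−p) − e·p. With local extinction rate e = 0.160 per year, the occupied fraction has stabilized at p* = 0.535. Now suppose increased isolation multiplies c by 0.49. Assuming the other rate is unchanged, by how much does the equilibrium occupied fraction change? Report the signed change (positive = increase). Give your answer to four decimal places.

Balance c(1−p*) = e gives c = e/(1 − 0.53500) = 0.160/0.46500 = 0.34409.
New p* = 1 − e/c = 1 − 0.16000/0.16860 = 0.05101.
Δp* = 0.05101 − 0.53500 = -0.48399.

-0.4840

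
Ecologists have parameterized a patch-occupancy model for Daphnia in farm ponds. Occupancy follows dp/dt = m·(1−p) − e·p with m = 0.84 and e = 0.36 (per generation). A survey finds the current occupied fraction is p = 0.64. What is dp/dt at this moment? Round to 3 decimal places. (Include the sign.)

0.072

Colonization term: m·(1−p) = 0.84×0.3600 = 0.30240.
Extinction term: e·p = 0.23040.
dp/dt = 0.30240 − 0.23040 = 0.07200.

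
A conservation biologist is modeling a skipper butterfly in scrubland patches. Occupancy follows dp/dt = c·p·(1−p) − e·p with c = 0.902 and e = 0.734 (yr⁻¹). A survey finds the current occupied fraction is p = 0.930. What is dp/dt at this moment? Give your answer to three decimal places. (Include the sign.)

-0.624

Colonization term: c·p·(1−p) = 0.902×0.930×0.0700 = 0.05872.
Extinction term: e·p = 0.68262.
dp/dt = 0.05872 − 0.68262 = -0.62390.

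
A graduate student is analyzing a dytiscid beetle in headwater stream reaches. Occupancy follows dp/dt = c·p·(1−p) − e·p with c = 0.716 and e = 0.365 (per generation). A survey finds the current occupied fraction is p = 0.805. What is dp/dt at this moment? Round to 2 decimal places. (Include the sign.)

Colonization term: c·p·(1−p) = 0.716×0.805×0.1950 = 0.11239.
Extinction term: e·p = 0.29383.
dp/dt = 0.11239 − 0.29383 = -0.18143.

-0.18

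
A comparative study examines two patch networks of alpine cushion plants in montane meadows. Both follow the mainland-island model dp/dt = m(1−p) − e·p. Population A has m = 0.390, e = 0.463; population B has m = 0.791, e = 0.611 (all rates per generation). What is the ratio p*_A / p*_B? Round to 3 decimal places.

A: p*_A = m/(m+e) = 0.390/0.8530 = 0.4572.
B: p*_B = 0.791/1.4020 = 0.5642.
p*_A / p*_B = 0.4572/0.5642 = 0.8104.

0.810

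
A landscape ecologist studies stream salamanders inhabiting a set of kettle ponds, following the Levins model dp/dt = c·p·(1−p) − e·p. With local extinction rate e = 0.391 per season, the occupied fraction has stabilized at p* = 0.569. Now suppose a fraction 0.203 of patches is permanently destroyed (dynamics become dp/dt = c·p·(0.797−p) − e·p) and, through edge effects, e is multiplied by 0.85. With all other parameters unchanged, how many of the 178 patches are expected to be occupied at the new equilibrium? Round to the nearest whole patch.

77

Balance c(1−p*) = e gives c = e/(1 − 0.56900) = 0.391/0.43100 = 0.90719.
New p* = 0.797 − e/c = 0.797 − 0.33235/0.90719 = 0.43065.
Expected occupied = 178 × 0.43065 = 76.66 ≈ 77.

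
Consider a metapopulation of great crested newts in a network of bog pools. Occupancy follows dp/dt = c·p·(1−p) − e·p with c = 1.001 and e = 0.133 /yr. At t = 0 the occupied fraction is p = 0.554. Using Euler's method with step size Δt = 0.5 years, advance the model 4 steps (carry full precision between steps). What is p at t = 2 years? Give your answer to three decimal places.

Update rule: p ← p + [c·p·(1−p) − e·p]·Δt with Δt = 0.5.
  1  |  dp/dt·Δt = +0.086825  |  p_1 = 0.640825
  2  |  dp/dt·Δt = +0.072584  |  p_2 = 0.713409
  3  |  dp/dt·Δt = +0.054889  |  p_3 = 0.768298
  4  |  dp/dt·Δt = +0.038005  |  p_4 = 0.806303

0.806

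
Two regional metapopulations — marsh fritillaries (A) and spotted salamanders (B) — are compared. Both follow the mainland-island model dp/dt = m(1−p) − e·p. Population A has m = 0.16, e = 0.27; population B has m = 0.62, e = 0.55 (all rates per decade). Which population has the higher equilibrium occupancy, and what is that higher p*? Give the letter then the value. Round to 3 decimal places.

B, 0.530

A: p*_A = m/(m+e) = 0.16/0.4300 = 0.3721.
B: p*_B = 0.62/1.1700 = 0.5299.
B is higher at 0.5299.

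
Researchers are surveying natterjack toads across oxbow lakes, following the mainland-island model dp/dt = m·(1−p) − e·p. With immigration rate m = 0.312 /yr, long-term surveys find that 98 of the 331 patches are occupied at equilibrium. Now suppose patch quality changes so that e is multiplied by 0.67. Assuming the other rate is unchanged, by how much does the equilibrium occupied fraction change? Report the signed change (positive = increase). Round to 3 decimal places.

0.090

Observed p* = 98/331 = 0.29607.
Balance m(1−p*) = e·p* gives e = m(1−p*)/p* = 0.312×0.70393/0.29607 = 0.74180.
New p* = m/(m+e) = 0.31200/(0.31200+0.49701) = 0.38566.
Δp* = 0.38566 − 0.29607 = +0.08959.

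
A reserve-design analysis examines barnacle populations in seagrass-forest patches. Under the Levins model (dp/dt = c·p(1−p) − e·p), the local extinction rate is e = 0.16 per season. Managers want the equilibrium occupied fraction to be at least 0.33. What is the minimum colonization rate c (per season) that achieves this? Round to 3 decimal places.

0.239

p* = 1 − e/c ≥ 0.33 requires e/c ≤ 0.6700, i.e. c ≥ e/0.6700.
c_min = 0.16/0.6700 = 0.2388.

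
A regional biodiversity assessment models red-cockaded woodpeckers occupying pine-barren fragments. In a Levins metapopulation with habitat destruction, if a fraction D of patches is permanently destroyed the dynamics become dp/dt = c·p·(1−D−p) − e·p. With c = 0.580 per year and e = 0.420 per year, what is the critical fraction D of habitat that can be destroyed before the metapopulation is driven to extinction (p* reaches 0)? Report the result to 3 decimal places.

The nontrivial equilibrium is p* = (1−D) − e/c; extinction occurs when this hits zero.
So D_crit = 1 − e/c = 1 − 0.420/0.580 = 1 − 0.7241 = 0.2759.
This equals the undisturbed p*, a classic result of Lande's extension.

0.276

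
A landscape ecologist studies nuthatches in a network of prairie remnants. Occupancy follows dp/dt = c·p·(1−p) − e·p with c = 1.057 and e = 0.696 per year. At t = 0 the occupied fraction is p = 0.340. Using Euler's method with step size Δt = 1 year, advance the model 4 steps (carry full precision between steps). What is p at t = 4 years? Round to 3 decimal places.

Update rule: p ← p + [c·p·(1−p) − e·p]·Δt with Δt = 1.
step 1: Δp = +0.00055, p = 0.34055
step 2: Δp = +0.00035, p = 0.34090
step 3: Δp = +0.00023, p = 0.34113
step 4: Δp = +0.00014, p = 0.34128

0.341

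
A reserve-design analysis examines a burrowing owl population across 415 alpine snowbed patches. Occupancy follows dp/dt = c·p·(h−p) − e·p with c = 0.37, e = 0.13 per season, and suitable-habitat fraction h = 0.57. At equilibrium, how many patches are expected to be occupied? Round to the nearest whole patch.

91

p* = h − e/c = 0.57 − 0.3514 = 0.2186.
Expected occupied patches = N × p* = 415 × 0.2186 = 90.74 ≈ 91.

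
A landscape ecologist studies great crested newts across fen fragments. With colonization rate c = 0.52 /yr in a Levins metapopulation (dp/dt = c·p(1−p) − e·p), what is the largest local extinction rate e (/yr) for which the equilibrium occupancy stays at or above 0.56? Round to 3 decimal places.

1 − e/c ≥ 0.56 ⇒ e ≤ c(1 − 0.56) = 0.52 × 0.4400.
e_max = 0.2288.

0.229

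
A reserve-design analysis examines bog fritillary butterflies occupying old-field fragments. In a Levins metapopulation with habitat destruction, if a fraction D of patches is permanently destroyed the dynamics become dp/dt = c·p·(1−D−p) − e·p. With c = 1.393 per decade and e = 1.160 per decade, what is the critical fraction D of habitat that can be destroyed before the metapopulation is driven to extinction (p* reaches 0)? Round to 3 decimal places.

The nontrivial equilibrium is p* = (1−D) − e/c; extinction occurs when this hits zero.
So D_crit = 1 − e/c = 1 − 1.160/1.393 = 1 − 0.8327 = 0.1673.
Note this equals the original equilibrium occupancy — the Levins extinction-debt result.

0.167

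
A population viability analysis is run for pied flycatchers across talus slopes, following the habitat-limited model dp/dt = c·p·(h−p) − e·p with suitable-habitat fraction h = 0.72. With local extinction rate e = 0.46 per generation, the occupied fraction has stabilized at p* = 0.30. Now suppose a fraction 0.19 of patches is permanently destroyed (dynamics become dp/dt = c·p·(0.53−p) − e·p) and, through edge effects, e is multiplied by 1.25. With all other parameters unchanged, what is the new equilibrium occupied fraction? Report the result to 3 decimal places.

0.005

Balance c(h−p*) = e gives c = e/(0.72 − 0.30000) = 0.46/0.42000 = 1.09524.
New p* = 0.53 − e/c = 0.53 − 0.57500/1.09524 = 0.00500.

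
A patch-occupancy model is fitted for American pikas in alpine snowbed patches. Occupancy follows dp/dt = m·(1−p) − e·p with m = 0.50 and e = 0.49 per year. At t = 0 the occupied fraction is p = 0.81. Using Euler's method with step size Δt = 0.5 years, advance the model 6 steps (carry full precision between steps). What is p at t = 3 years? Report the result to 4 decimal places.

0.5101

Update rule: p ← p + [m·(1−p) − e·p]·Δt with Δt = 0.5.
  1  |  dp/dt·Δt = -0.150950  |  p_1 = 0.659050
  2  |  dp/dt·Δt = -0.076230  |  p_2 = 0.582820
  3  |  dp/dt·Δt = -0.038496  |  p_3 = 0.544324
  4  |  dp/dt·Δt = -0.019440  |  p_4 = 0.524884
  5  |  dp/dt·Δt = -0.009817  |  p_5 = 0.515066
  6  |  dp/dt·Δt = -0.004958  |  p_6 = 0.510108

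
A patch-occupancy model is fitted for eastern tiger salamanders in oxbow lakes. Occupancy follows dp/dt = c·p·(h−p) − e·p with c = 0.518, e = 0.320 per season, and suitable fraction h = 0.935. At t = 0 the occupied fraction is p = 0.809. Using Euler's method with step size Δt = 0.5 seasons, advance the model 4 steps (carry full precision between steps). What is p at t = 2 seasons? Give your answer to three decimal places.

Update rule: p ← p + [c·p·(h−p) − e·p]·Δt with Δt = 0.5.
step 1: Δp = -0.10304, p = 0.70596
step 2: Δp = -0.07108, p = 0.63489
step 3: Δp = -0.05223, p = 0.58265
step 4: Δp = -0.04005, p = 0.54260

0.543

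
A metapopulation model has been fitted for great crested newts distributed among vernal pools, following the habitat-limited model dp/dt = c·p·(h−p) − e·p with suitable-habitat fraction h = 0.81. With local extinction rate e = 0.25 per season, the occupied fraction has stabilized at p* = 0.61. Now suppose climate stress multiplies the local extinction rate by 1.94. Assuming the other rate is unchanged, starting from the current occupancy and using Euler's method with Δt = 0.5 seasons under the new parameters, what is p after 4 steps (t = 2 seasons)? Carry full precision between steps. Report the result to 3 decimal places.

Balance c(h−p*) = e gives c = e/(0.81 − 0.61000) = 0.25/0.20000 = 1.25000.
Starting from p₀ = 0.61000; update p ← p + (dp/dt)·Δt with the new parameters.
step 1: Δp = -0.07168, p = 0.53832
step 2: Δp = -0.03914, p = 0.49919
step 3: Δp = -0.02408, p = 0.47511
step 4: Δp = -0.01577, p = 0.45934

0.459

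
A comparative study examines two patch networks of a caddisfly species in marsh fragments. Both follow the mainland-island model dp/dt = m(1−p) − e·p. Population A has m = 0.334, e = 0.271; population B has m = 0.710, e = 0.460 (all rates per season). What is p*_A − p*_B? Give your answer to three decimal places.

-0.055

A: p*_A = m/(m+e) = 0.334/0.6050 = 0.5521.
B: p*_B = 0.710/1.1700 = 0.6068.
p*_A − p*_B = 0.5521 − 0.6068 = -0.0548.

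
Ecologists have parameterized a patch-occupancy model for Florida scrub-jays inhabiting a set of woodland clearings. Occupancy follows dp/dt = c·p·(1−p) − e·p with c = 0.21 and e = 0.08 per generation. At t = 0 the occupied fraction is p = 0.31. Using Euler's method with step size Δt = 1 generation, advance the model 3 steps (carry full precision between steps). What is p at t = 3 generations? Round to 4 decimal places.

0.3699

Update rule: p ← p + [c·p·(1−p) − e·p]·Δt with Δt = 1.
step 1: Δp = +0.02012, p = 0.33012
step 2: Δp = +0.02003, p = 0.35015
step 3: Δp = +0.01977, p = 0.36992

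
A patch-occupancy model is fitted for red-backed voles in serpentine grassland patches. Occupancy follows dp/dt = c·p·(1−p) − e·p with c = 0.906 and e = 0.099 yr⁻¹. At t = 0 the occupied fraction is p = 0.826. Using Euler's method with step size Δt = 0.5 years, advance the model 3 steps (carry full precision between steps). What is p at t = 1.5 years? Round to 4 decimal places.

0.8756

Update rule: p ← p + [c·p·(1−p) − e·p]·Δt with Δt = 0.5.
step 1: Δp = +0.02422, p = 0.85022
step 2: Δp = +0.01560, p = 0.86582
step 3: Δp = +0.00977, p = 0.87559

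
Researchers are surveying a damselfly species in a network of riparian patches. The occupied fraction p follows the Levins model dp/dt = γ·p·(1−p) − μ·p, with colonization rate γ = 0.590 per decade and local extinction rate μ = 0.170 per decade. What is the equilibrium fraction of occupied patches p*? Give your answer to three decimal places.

At equilibrium, colonization balances extinction: γ·p*·(1−p*) = μ·p*.
So p* = 1 − μ/γ = 1 − 0.170/0.590 = 1 − 0.2881 = 0.7119.

0.712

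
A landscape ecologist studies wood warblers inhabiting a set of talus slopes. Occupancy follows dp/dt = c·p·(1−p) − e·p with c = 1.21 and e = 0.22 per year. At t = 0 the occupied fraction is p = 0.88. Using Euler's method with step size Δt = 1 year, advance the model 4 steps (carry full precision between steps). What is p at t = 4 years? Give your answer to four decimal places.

0.8182

Update rule: p ← p + [c·p·(1−p) − e·p]·Δt with Δt = 1.
t = 1: p = 0.88000 + (-0.06582) = 0.81418
t = 2: p = 0.81418 + (+0.00395) = 0.81812
t = 3: p = 0.81812 + (+0.00006) = 0.81818
t = 4: p = 0.81818 + (+0.00000) = 0.81818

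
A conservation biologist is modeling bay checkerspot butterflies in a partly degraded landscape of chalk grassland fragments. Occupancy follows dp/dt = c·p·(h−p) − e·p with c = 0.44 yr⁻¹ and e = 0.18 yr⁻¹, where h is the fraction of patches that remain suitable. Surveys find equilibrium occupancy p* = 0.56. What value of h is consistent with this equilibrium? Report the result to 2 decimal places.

0.97

At equilibrium c(h−p*) = e, so h = p* + e/c.
h = 0.56 + 0.18/0.44 = 0.56 + 0.4091 = 0.9691.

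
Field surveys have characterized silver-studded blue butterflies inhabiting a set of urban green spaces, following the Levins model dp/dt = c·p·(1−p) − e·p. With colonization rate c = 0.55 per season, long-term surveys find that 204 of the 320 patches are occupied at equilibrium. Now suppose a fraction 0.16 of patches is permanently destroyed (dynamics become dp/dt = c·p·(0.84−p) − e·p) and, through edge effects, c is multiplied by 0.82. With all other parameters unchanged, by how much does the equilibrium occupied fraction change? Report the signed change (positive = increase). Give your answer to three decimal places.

-0.240

Observed p* = 204/320 = 0.63750.
Balance c(1−p*) = e gives e = 0.55×(1 − 0.63750) = 0.19938.
New p* = 0.84 − e/c = 0.84 − 0.19938/0.45100 = 0.39792.
Δp* = 0.39792 − 0.63750 = -0.23958.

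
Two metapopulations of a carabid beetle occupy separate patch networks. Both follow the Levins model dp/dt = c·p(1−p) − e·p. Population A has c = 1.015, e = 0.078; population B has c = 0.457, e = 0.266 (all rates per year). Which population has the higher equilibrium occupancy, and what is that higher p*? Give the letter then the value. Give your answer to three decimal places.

A, 0.923

A: p*_A = 1 − 0.078/1.015 = 0.9232.
B: p*_B = 1 − 0.266/0.457 = 0.4179.
A is higher at 0.9232.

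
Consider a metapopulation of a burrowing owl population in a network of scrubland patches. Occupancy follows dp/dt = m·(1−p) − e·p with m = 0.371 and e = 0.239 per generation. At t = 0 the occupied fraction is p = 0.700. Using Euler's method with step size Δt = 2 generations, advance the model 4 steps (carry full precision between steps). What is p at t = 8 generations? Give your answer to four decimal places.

0.6084

Update rule: p ← p + [m·(1−p) − e·p]·Δt with Δt = 2.
step 1: Δp = -0.11200, p = 0.58800
step 2: Δp = +0.02464, p = 0.61264
step 3: Δp = -0.00542, p = 0.60722
step 4: Δp = +0.00119, p = 0.60841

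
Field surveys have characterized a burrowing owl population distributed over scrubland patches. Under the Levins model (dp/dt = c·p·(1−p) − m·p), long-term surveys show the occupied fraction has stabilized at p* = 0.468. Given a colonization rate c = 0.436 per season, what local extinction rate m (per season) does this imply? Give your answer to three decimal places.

At equilibrium c(1−p*) = m.
m = 0.436 × (1 − 0.468) = 0.436 × 0.5320 = 0.2320.

0.232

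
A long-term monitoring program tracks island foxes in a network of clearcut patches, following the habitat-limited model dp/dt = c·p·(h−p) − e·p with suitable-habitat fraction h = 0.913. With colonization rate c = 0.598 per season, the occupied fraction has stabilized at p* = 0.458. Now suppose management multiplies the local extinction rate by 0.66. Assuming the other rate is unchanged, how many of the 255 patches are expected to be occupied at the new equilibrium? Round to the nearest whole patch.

156

Balance c(h−p*) = e gives e = 0.598×(0.913 − 0.45800) = 0.27209.
New p* = 0.913 − e/c = 0.913 − 0.17958/0.59800 = 0.61270.
Expected occupied = 255 × 0.61270 = 156.24 ≈ 156.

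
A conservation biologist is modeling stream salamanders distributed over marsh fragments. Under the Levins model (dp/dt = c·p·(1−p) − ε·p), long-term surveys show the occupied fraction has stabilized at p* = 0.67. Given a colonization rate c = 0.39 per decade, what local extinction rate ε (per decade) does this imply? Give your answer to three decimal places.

0.129

At equilibrium c(1−p*) = ε.
ε = 0.39 × (1 − 0.67) = 0.39 × 0.3300 = 0.1287.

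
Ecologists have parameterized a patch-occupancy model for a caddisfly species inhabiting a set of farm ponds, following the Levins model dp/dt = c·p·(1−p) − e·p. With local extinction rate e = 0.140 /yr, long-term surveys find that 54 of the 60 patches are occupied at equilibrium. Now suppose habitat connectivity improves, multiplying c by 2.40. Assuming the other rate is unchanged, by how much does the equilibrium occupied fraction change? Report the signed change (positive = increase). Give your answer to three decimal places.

Observed p* = 54/60 = 0.90000.
Balance c(1−p*) = e gives c = e/(1 − 0.90000) = 0.140/0.10000 = 1.40000.
New p* = 1 − e/c = 1 − 0.14000/3.36000 = 0.95833.
Δp* = 0.95833 − 0.90000 = +0.05833.

0.058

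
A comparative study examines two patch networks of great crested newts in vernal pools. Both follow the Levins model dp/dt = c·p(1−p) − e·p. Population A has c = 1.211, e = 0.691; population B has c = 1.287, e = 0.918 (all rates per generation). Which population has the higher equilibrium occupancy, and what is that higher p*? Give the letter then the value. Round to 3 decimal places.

A, 0.429

A: p*_A = 1 − 0.691/1.211 = 0.4294.
B: p*_B = 1 − 0.918/1.287 = 0.2867.
A is higher at 0.4294.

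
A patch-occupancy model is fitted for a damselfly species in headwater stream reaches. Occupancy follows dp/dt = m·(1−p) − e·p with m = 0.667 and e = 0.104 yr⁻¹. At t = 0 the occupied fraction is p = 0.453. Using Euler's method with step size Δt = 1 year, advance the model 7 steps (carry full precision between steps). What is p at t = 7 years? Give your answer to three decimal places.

Update rule: p ← p + [m·(1−p) − e·p]·Δt with Δt = 1.
step 1: Δp = +0.31774, p = 0.77074
step 2: Δp = +0.07276, p = 0.84350
step 3: Δp = +0.01666, p = 0.86016
step 4: Δp = +0.00382, p = 0.86398
step 5: Δp = +0.00087, p = 0.86485
step 6: Δp = +0.00020, p = 0.86505
step 7: Δp = +0.00005, p = 0.86510

0.865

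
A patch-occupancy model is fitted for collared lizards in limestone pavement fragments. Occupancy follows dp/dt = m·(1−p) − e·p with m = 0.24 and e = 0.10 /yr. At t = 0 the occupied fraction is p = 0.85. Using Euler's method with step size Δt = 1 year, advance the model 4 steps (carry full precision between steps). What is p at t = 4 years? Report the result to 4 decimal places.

0.7332

Update rule: p ← p + [m·(1−p) − e·p]·Δt with Δt = 1.
  1  |  dp/dt·Δt = -0.049000  |  p_1 = 0.801000
  2  |  dp/dt·Δt = -0.032340  |  p_2 = 0.768660
  3  |  dp/dt·Δt = -0.021344  |  p_3 = 0.747316
  4  |  dp/dt·Δt = -0.014087  |  p_4 = 0.733228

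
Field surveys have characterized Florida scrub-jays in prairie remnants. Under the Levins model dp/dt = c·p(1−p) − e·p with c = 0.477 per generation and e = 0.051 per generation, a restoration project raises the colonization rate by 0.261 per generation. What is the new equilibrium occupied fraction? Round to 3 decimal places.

Before: p* = 1 − 0.051/0.477 = 0.8931.
After the change, c = 0.738, e = 0.051, so p* = 1 − 0.051/0.738 = 0.9309.

0.931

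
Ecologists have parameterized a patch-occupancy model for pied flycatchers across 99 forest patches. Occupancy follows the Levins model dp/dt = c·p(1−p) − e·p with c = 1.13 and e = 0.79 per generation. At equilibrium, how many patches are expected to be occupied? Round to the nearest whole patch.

30

p* = 1 − e/c = 1 − 0.79/1.13 = 0.3009.
Expected occupied patches = N × p* = 99 × 0.3009 = 29.79 ≈ 30.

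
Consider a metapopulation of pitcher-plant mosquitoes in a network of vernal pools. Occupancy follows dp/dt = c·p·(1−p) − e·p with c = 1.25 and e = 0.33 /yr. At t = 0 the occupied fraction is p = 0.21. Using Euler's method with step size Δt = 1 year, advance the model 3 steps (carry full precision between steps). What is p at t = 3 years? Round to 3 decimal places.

Update rule: p ← p + [c·p·(1−p) − e·p]·Δt with Δt = 1.
  1  |  dp/dt·Δt = +0.138075  |  p_1 = 0.348075
  2  |  dp/dt·Δt = +0.168784  |  p_2 = 0.516859
  3  |  dp/dt·Δt = +0.141581  |  p_3 = 0.658440

0.658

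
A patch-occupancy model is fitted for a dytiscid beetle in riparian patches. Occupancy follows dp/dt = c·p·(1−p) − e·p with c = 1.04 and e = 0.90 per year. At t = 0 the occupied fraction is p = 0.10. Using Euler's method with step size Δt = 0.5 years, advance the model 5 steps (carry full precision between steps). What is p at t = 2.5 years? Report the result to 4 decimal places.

Update rule: p ← p + [c·p·(1−p) − e·p]·Δt with Δt = 0.5.
t = 0.5: p = 0.10000 + (+0.00180) = 0.10180
t = 1: p = 0.10180 + (+0.00174) = 0.10354
t = 1.5: p = 0.10354 + (+0.00167) = 0.10521
t = 2: p = 0.10521 + (+0.00161) = 0.10682
t = 2.5: p = 0.10682 + (+0.00154) = 0.10836

0.1084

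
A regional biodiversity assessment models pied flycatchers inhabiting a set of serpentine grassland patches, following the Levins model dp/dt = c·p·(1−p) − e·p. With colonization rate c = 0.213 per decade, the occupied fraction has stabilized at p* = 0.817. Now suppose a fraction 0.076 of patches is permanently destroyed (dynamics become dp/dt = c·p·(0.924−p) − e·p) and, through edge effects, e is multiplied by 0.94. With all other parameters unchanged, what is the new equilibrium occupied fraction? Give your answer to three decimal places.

Balance c(1−p*) = e gives e = 0.213×(1 − 0.81700) = 0.03898.
New p* = 0.924 − e/c = 0.924 − 0.03664/0.21300 = 0.75198.

0.752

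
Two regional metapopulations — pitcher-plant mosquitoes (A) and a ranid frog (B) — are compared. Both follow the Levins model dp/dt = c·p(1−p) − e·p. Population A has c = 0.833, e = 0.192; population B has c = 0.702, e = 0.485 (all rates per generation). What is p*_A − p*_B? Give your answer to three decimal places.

0.460

A: p*_A = 1 − 0.192/0.833 = 0.7695.
B: p*_B = 1 − 0.485/0.702 = 0.3091.
p*_A − p*_B = 0.7695 − 0.3091 = 0.4604.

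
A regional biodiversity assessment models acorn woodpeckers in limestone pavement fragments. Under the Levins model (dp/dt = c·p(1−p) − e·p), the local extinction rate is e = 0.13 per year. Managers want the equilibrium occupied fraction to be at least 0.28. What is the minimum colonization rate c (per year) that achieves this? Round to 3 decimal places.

0.181

p* = 1 − e/c ≥ 0.28 requires e/c ≤ 0.7200, i.e. c ≥ e/0.7200.
c_min = 0.13/0.7200 = 0.1806.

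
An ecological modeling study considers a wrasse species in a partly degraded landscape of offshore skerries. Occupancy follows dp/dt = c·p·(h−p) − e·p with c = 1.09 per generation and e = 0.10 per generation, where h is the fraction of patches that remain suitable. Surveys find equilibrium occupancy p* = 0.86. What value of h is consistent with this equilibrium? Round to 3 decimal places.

At equilibrium c(h−p*) = e, so h = p* + e/c.
h = 0.86 + 0.10/1.09 = 0.86 + 0.0917 = 0.9517.

0.952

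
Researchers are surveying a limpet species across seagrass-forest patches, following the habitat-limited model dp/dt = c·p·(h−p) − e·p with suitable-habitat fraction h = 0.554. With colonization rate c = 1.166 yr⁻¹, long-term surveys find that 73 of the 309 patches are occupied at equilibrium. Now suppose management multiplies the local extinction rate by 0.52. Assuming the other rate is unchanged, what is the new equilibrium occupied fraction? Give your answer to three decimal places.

Observed p* = 73/309 = 0.23625.
Balance c(h−p*) = e gives e = 1.166×(0.554 − 0.23625) = 0.37050.
New p* = 0.554 − e/c = 0.554 − 0.19266/1.16600 = 0.38877.

0.389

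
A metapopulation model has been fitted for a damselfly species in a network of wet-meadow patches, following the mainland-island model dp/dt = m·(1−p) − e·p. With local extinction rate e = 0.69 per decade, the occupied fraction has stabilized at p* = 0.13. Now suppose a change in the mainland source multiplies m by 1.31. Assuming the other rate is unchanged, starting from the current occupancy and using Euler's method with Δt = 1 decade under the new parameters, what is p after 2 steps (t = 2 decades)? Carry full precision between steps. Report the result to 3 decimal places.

Balance m(1−p*) = e·p* gives m = e·p*/(1−p*) = 0.69×0.13000/0.87000 = 0.10310.
Starting from p₀ = 0.13000; update p ← p + (dp/dt)·Δt with the new parameters.
step 1: Δp = +0.02781, p = 0.15781
step 2: Δp = +0.00486, p = 0.16267

0.163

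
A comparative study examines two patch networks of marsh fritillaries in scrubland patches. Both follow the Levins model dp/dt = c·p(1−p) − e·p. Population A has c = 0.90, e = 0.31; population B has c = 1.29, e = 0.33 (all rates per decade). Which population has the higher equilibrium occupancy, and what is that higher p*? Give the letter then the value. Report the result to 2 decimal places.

B, 0.74

A: p*_A = 1 − 0.31/0.90 = 0.6556.
B: p*_B = 1 − 0.33/1.29 = 0.7442.
B is higher at 0.7442.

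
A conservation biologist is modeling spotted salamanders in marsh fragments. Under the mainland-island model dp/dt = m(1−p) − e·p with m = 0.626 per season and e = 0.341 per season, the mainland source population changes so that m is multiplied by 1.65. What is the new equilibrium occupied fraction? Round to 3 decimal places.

Before: p* = 0.626/(0.626+0.341) = 0.6474.
After: m = 1.0329, e = 0.341; p* = 1.0329/1.3739 = 0.7518.

0.752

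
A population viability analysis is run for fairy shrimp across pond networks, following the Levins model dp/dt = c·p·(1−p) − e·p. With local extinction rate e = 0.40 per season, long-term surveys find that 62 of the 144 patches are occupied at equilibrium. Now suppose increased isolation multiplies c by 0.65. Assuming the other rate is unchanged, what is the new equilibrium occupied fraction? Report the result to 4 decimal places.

Observed p* = 62/144 = 0.43056.
Balance c(1−p*) = e gives c = e/(1 − 0.43056) = 0.40/0.56944 = 0.70244.
New p* = 1 − e/c = 1 − 0.40000/0.45659 = 0.12394.

0.1239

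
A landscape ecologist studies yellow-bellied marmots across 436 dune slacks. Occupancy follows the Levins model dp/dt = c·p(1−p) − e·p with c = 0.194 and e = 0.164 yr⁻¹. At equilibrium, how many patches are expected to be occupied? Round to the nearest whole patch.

67

p* = 1 − e/c = 1 − 0.164/0.194 = 0.1546.
Expected occupied patches = N × p* = 436 × 0.1546 = 67.42 ≈ 67.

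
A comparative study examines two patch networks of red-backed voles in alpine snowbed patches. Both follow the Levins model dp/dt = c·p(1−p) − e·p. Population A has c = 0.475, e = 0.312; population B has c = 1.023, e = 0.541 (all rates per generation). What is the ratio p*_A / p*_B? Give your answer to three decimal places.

A: p*_A = 1 − 0.312/0.475 = 0.3432.
B: p*_B = 1 − 0.541/1.023 = 0.4712.
p*_A / p*_B = 0.3432/0.4712 = 0.7283.

0.728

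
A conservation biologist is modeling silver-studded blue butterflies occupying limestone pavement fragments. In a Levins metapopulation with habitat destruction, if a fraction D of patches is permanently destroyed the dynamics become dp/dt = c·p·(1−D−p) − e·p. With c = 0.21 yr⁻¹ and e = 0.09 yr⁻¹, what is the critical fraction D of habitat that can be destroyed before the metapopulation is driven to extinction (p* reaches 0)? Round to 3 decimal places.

0.571

The nontrivial equilibrium is p* = (1−D) − e/c; extinction occurs when this hits zero.
So D_crit = 1 − e/c = 1 − 0.09/0.21 = 1 − 0.4286 = 0.5714.
Note this equals the original equilibrium occupancy — the Levins extinction-debt result.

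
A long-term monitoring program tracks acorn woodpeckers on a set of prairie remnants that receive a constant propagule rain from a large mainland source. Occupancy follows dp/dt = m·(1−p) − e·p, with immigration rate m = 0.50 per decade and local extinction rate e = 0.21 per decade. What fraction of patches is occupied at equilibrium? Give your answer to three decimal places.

At equilibrium the propagule rain into empty patches balances local extinction: m(1−p*) = e·p*.
p* = m/(m+e) = 0.50/(0.50+0.21) = 0.50/0.7100 = 0.7042.

0.704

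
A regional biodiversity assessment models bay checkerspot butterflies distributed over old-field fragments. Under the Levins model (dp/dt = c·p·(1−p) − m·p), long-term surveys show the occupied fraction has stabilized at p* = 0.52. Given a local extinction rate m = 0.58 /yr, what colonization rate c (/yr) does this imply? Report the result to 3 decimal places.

1.208

At equilibrium c(1−p*) = m, so c = m/(1−p*).
c = 0.58/(1 − 0.52) = 0.58/0.4800 = 1.2083.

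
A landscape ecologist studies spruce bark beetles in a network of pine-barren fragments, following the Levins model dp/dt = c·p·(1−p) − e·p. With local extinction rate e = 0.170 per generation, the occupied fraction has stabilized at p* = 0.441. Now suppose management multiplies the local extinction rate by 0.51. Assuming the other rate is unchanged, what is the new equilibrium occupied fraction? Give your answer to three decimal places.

Balance c(1−p*) = e gives c = e/(1 − 0.44100) = 0.170/0.55900 = 0.30411.
New p* = 1 − e/c = 1 − 0.08670/0.30411 = 0.71491.

0.715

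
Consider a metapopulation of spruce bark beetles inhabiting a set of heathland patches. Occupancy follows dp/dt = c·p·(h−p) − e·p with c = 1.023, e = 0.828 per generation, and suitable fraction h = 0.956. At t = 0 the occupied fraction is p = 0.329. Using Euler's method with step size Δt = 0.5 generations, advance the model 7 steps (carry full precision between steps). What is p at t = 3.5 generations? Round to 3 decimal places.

Update rule: p ← p + [c·p·(h−p) − e·p]·Δt with Δt = 0.5.
step 1: Δp = -0.03069, p = 0.29831
step 2: Δp = -0.02315, p = 0.27516
step 3: Δp = -0.01809, p = 0.25707
step 4: Δp = -0.01452, p = 0.24255
step 5: Δp = -0.01190, p = 0.23064
step 6: Δp = -0.00991, p = 0.22073
step 7: Δp = -0.00837, p = 0.21236

0.212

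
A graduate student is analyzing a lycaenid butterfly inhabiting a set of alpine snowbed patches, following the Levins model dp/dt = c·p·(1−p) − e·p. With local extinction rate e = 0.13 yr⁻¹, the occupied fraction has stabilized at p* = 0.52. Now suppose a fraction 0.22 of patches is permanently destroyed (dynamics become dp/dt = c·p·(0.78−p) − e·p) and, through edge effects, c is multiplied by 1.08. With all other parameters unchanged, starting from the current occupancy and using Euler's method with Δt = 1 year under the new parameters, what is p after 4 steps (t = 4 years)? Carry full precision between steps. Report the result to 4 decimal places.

Balance c(1−p*) = e gives c = e/(1 − 0.52000) = 0.13/0.48000 = 0.27083.
Starting from p₀ = 0.52000; update p ← p + (dp/dt)·Δt with the new parameters.
p: 0.52000 → 0.49195  (Δp = -0.02805)
p: 0.49195 → 0.46944  (Δp = -0.02250)
p: 0.46944 → 0.45106  (Δp = -0.01838)
p: 0.45106 → 0.43582  (Δp = -0.01524)

0.4358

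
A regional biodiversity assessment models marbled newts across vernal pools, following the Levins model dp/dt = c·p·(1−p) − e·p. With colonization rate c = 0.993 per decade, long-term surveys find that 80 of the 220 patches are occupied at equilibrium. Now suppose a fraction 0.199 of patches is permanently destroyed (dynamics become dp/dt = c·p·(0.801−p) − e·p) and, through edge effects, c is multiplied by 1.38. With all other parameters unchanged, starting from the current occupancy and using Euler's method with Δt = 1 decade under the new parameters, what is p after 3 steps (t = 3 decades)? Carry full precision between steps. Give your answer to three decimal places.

0.343

Observed p* = 80/220 = 0.36364.
Balance c(1−p*) = e gives e = 0.993×(1 − 0.36364) = 0.63191.
Starting from p₀ = 0.36364; update p ← p + (dp/dt)·Δt with the new parameters.
step 1: Δp = -0.01184, p = 0.35179
step 2: Δp = -0.00575, p = 0.34604
step 3: Δp = -0.00293, p = 0.34311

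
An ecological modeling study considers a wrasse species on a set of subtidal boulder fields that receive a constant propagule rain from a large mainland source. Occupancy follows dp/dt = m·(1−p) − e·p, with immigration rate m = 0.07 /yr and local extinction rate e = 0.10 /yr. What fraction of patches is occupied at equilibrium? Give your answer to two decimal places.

At equilibrium the propagule rain into empty patches balances local extinction: m(1−p*) = e·p*.
p* = m/(m+e) = 0.07/(0.07+0.10) = 0.07/0.1700 = 0.4118.

0.41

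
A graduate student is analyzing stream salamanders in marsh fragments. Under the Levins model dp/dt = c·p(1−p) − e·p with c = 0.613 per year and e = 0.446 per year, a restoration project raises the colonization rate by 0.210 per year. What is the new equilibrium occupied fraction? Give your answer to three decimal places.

Before: p* = 1 − 0.446/0.613 = 0.2724.
After the change, c = 0.823, e = 0.446, so p* = 1 − 0.446/0.823 = 0.4581.

0.458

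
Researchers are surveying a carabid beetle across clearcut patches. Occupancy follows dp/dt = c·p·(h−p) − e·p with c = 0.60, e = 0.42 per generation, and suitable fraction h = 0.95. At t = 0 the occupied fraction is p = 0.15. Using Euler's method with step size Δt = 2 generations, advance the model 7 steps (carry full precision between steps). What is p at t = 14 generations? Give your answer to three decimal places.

0.235

Update rule: p ← p + [c·p·(h−p) − e·p]·Δt with Δt = 2.
t = 2: p = 0.15000 + (+0.01800) = 0.16800
t = 4: p = 0.16800 + (+0.01653) = 0.18453
t = 6: p = 0.18453 + (+0.01450) = 0.19903
t = 8: p = 0.19903 + (+0.01217) = 0.21120
t = 10: p = 0.21120 + (+0.00983) = 0.22104
t = 12: p = 0.22104 + (+0.00768) = 0.22872
t = 14: p = 0.22872 + (+0.00584) = 0.23456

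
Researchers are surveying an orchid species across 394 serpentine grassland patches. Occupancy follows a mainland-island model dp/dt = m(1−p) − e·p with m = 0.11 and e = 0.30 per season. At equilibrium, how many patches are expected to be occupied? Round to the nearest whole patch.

106

p* = m/(m+e) = 0.11/0.4100 = 0.2683.
Expected occupied patches = N × p* = 394 × 0.2683 = 105.71 ≈ 106.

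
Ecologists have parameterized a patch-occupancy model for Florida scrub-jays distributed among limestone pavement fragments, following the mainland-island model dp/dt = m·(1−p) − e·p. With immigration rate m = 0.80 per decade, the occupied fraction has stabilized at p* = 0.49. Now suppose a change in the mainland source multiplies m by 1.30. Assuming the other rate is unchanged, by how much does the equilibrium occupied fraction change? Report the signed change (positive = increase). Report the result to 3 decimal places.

0.065

Balance m(1−p*) = e·p* gives e = m(1−p*)/p* = 0.80×0.51000/0.49000 = 0.83265.
New p* = m/(m+e) = 1.04000/(1.04000+0.83265) = 0.55536.
Δp* = 0.55536 − 0.49000 = +0.06536.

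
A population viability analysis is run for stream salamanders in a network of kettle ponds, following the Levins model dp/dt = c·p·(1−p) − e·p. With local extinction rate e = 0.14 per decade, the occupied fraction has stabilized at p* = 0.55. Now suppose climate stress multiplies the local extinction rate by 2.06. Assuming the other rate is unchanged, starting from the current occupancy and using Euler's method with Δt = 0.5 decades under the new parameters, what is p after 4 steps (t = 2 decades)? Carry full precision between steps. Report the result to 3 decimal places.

0.419

Balance c(1−p*) = e gives c = e/(1 − 0.55000) = 0.14/0.45000 = 0.31111.
Starting from p₀ = 0.55000; update p ← p + (dp/dt)·Δt with the new parameters.
t = 0.5: p = 0.55000 + (-0.04081) = 0.50919
t = 1: p = 0.50919 + (-0.03455) = 0.47464
t = 1.5: p = 0.47464 + (-0.02965) = 0.44499
t = 2: p = 0.44499 + (-0.02575) = 0.41924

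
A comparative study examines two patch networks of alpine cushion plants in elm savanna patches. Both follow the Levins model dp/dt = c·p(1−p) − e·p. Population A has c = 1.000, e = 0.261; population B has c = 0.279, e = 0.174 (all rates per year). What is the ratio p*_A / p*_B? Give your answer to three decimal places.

1.964

A: p*_A = 1 − 0.261/1.000 = 0.7390.
B: p*_B = 1 − 0.174/0.279 = 0.3763.
p*_A / p*_B = 0.7390/0.3763 = 1.9636.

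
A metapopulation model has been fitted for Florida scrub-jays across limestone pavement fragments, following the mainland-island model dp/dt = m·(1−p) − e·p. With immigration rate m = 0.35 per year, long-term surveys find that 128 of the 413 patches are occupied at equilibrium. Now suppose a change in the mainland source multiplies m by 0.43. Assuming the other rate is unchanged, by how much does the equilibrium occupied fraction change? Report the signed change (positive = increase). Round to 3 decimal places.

-0.148

Observed p* = 128/413 = 0.30993.
Balance m(1−p*) = e·p* gives e = m(1−p*)/p* = 0.35×0.69007/0.30993 = 0.77929.
New p* = m/(m+e) = 0.15050/(0.15050+0.77929) = 0.16186.
Δp* = 0.16186 − 0.30993 = -0.14807.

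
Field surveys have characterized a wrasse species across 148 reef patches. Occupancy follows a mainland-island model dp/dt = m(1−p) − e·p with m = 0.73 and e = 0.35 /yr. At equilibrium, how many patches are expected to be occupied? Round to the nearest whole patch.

100

p* = m/(m+e) = 0.73/1.0800 = 0.6759.
Expected occupied patches = N × p* = 148 × 0.6759 = 100.04 ≈ 100.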